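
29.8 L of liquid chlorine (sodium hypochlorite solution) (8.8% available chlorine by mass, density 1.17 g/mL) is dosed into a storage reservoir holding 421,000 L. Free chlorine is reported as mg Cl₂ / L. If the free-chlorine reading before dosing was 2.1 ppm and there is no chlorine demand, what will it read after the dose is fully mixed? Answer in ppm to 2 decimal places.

Mass of solution: 29.8 L × 1000 mL/L × 1.17 g/mL = 34,870 g.
Available chlorine delivered: 34,870 g × 0.088 = 3068 g as Cl₂.
Concentration rise: 3068 g / 421,000 L = 7.288 mg/L = 7.29 ppm.
Final FC: 2.1 + 7.29 = 9.39 ppm.

9.39 ppm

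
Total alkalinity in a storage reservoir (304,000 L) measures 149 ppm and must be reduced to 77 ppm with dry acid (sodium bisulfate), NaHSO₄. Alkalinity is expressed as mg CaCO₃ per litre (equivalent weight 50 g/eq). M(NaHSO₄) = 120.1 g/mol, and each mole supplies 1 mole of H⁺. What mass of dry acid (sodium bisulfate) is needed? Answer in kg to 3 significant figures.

52.6 kg

Alkalinity to neutralize: (149 − 77) = 72 mg/L as CaCO₃ × 304,000 L = 21,890 g as CaCO₃.
Equivalents of H⁺ required: 21,890 ÷ 50 g/eq = 437.8 eq = 437.8 mol NaHSO₄.
Mass of NaHSO₄: 437.8 × 120.1 = 52,570 g.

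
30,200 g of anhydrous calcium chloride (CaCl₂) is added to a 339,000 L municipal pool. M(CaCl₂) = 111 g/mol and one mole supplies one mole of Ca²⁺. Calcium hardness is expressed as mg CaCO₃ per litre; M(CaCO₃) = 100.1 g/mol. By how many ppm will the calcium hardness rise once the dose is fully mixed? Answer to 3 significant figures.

80.3 ppm

Moles of Ca²⁺: 30,200 g ÷ 111 g/mol = 272.1 mol.
As CaCO₃: 272.1 mol × 100.1 g/mol = 27,230 g.
Rise: 27,230 g / 339,000 L × 1000 = 80.34 mg/L.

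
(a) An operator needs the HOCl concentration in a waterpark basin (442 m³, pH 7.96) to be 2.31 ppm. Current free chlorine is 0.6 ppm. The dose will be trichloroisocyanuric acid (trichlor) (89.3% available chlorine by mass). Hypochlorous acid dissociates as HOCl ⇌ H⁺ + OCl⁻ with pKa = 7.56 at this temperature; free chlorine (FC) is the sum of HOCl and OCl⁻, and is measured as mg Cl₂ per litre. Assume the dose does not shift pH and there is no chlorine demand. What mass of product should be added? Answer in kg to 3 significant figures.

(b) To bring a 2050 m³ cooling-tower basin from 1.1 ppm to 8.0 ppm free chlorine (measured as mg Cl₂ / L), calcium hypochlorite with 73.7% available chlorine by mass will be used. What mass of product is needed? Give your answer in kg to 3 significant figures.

(a) 3.72 kg; (b) 19.2 kg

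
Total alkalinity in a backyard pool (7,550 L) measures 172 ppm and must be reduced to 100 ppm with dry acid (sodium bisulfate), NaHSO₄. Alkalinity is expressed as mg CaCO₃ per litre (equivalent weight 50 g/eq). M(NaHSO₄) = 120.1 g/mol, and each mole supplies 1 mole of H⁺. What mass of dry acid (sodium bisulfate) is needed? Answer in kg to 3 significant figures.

1.31 kg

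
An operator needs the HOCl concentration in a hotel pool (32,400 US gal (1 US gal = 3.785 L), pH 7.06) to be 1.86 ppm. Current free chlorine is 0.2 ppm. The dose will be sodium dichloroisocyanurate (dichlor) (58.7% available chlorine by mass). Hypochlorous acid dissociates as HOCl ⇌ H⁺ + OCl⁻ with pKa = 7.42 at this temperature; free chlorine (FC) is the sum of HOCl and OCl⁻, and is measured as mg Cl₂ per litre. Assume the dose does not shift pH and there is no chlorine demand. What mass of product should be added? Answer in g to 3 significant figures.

516 g

Volume: 32,400 US gal × 3.785 L/gal = 122,634 L.
[OCl⁻]/[HOCl] = 10^(pH − pKa) = 10^(7.06 − 7.42) = 0.4365; fraction as HOCl = 1/(1 + 0.4365) = 0.6961.
Free chlorine required for 1.86 ppm HOCl: 1.86 / 0.6961 = 2.672 ppm.
FC to add: 2.672 − 0.2 = 2.472 mg/L as Cl₂.
Cl₂ equivalent: 2.472 mg/L × 122,634 L = 303.1 g.
Product at 58.7% available Cl: 303.1 / 0.587 = 516.4 g.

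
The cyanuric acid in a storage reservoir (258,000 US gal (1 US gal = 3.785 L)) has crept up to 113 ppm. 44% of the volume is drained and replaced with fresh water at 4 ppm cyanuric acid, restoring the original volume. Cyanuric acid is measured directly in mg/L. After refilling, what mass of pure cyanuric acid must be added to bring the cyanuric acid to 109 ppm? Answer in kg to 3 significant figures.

Volume: 258,000 US gal × 3.785 L/gal = 976,530 L.
After draining 44% and refilling: 113 × 0.56 + 4 × 0.44 = 65.04 ppm.
Deficit to target: 109 − 65.04 = 43.96 mg/L.
Mass: 43.96 mg/L × 976,530 L = 42,930 g cyanuric acid.

42.9 kg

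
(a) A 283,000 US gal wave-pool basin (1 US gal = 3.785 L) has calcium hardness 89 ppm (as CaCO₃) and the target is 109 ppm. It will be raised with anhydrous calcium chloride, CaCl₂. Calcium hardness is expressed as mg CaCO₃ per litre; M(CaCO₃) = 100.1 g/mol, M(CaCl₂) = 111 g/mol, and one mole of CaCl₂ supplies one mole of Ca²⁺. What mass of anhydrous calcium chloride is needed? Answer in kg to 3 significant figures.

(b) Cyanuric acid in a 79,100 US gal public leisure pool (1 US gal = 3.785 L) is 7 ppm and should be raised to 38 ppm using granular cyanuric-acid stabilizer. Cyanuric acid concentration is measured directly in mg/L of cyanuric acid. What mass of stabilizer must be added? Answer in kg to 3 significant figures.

(a) 23.8 kg; (b) 9.28 kg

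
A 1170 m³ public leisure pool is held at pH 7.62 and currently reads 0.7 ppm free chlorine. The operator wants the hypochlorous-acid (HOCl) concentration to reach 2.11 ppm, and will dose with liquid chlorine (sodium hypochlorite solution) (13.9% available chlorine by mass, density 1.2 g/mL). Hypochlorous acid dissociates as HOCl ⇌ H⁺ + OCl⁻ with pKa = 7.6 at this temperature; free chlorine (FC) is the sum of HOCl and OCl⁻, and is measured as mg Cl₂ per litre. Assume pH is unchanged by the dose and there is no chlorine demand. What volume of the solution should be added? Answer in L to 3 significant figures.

25.4 L

Volume: 1170 m³ = 1,170,000 L.
[OCl⁻]/[HOCl] = 10^(pH − pKa) = 10^(7.62 − 7.6) = 1.047; fraction as HOCl = 1/(1 + 1.047) = 0.4885.
Free chlorine required for 2.11 ppm HOCl: 2.11 / 0.4885 = 4.319 ppm.
FC to add: 4.319 − 0.7 = 3.619 mg/L as Cl₂.
Cl₂ equivalent: 3.619 mg/L × 1,170,000 L = 4235 g.
Product at 13.9% available Cl: 4235 / 0.139 = 30,470 g.
Volume: 30,470 g ÷ 1.2 g/mL = 25,390 mL.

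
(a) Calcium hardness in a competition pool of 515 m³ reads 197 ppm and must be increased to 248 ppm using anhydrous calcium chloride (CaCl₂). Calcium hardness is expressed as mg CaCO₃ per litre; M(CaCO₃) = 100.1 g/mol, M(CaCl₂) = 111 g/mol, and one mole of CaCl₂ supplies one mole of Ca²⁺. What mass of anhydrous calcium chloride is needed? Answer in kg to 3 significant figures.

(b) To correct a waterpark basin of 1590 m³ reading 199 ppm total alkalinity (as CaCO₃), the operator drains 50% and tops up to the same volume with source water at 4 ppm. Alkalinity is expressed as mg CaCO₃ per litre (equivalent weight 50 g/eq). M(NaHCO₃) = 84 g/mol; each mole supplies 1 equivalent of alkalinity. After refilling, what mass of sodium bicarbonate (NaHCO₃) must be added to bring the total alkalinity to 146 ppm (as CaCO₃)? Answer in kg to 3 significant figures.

(a) 29.1 kg; (b) 119 kg

(a) Volume: 515 m³ = 515,000 L.
(a) Hardness to add: (248 − 197) = 51 mg/L as CaCO₃ × 515,000 L = 26,260 g as CaCO₃.
(a) Moles of Ca²⁺ (1 mol Ca²⁺ ≡ 1 mol CaCO₃): 26,260 / 100.1 g/mol = 262.4 mol.
(a) Mass of CaCl₂: 262.4 × 111 = 29,130 g.

(b) Volume: 1590 m³ = 1,590,000 L.
(b) After draining 50% and refilling: 199 × 0.50 + 4 × 0.50 = 101.5 ppm.
(b) Deficit to target: 146 − 101.5 = 44.5 mg/L.
(b) As CaCO₃: 44.5 mg/L × 1,590,000 L = 70,760 g; ÷ 50 g/eq ÷ 1 = 1415 mol NaHCO₃.
(b) Mass: 1415 × 84 = 118,900 g.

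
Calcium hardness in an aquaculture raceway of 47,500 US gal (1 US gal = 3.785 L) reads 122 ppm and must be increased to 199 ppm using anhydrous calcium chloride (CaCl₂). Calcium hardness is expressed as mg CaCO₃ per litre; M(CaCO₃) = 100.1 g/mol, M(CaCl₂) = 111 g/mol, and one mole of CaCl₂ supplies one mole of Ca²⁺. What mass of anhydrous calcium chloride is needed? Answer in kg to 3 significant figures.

Volume: 47,500 US gal × 3.785 L/gal = 179,788 L.
Hardness to add: (199 − 122) = 77 mg/L as CaCO₃ × 179,788 L = 13,840 g as CaCO₃.
Moles of Ca²⁺ (1 mol Ca²⁺ ≡ 1 mol CaCO₃): 13,840 / 100.1 g/mol = 138.3 mol.
Mass of CaCl₂: 138.3 × 111 = 15,350 g.

15.4 kg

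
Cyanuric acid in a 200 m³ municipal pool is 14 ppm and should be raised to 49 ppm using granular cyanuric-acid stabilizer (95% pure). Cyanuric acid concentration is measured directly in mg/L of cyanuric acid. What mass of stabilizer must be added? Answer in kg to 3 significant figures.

Volume: 200 m³ = 200,000 L.
CYA to add: (49 − 14) = 35 mg/L × 200,000 L = 7000 g cyanuric acid.
At 95% purity: 7000 / 0.95 = 7368 g product.

7.37 kg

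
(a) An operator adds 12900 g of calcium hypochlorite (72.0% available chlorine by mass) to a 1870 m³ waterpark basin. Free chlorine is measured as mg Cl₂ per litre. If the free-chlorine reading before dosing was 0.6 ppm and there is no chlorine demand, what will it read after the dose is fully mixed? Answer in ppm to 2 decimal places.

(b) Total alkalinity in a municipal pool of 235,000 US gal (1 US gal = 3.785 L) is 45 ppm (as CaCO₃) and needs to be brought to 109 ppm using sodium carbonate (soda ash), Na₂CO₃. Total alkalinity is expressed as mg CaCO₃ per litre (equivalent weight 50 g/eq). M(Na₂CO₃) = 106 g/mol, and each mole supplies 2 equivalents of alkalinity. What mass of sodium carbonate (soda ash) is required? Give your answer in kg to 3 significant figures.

(a) Volume: 1870 m³ = 1,870,000 L.
(a) Available chlorine delivered: 12,900 g × 0.72 = 9288 g as Cl₂.
(a) Concentration rise: 9288 g / 1,870,000 L = 4.967 mg/L = 4.97 ppm.
(a) Final FC: 0.6 + 4.97 = 5.57 ppm.

(b) Volume: 235,000 US gal × 3.785 L/gal = 889,475 L.
(b) Alkalinity to add: (109 − 45) = 64 mg/L as CaCO₃ × 889,475 L = 56,930 g as CaCO₃.
(b) Equivalents: 56,930 g ÷ 50 g/eq = 1139 eq.
(b) Each mole of Na₂CO₃ supplies 2 eq, so 1139 / 2 = 569.3 mol.
(b) Mass: 569.3 mol × 106 g/mol = 60,340 g.

(a) 5.57 ppm; (b) 60.3 kg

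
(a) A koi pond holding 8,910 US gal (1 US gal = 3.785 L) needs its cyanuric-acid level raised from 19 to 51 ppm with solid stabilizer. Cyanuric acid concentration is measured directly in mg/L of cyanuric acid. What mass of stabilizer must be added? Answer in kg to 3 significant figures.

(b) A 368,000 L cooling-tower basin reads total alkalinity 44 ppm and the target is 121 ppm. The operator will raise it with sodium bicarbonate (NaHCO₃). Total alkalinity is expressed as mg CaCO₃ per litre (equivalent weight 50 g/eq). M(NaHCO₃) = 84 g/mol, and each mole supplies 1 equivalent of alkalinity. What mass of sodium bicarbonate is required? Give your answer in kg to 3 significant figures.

(a) Volume: 8,910 US gal × 3.785 L/gal = 33,724 L.
(a) CYA to add: (51 − 19) = 32 mg/L × 33,724 L = 1079 g cyanuric acid.

(b) Alkalinity to add: (121 − 44) = 77 mg/L as CaCO₃ × 368,000 L = 28,340 g as CaCO₃.
(b) Equivalents: 28,340 g ÷ 50 g/eq = 566.7 eq.
(b) NaHCO₃ supplies 1 eq per mole → 566.7 mol.
(b) Mass: 566.7 mol × 84 g/mol = 47,600 g.

(a) 1.08 kg; (b) 47.6 kg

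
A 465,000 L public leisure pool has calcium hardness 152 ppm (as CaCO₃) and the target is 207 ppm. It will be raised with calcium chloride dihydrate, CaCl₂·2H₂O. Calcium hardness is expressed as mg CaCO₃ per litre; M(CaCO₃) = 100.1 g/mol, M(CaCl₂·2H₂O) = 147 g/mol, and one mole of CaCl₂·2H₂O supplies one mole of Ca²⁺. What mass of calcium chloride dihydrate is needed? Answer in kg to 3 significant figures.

37.6 kg

Hardness to add: (207 − 152) = 55 mg/L as CaCO₃ × 465,000 L = 25,580 g as CaCO₃.
Moles of Ca²⁺ (1 mol Ca²⁺ ≡ 1 mol CaCO₃): 25,580 / 100.1 g/mol = 255.5 mol.
Mass of CaCl₂·2H₂O: 255.5 × 147 = 37,560 g.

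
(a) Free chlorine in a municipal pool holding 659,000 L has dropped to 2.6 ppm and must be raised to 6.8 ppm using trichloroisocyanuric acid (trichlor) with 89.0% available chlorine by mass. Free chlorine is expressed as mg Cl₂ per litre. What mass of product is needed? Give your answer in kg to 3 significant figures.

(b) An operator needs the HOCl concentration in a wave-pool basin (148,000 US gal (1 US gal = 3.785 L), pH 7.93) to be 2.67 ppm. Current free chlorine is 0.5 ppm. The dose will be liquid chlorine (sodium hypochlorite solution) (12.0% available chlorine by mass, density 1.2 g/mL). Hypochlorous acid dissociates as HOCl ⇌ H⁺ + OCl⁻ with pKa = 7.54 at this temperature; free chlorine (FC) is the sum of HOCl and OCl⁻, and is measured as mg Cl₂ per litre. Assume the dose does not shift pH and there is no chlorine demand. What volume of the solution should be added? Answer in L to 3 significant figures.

(a) 3.11 kg; (b) 33.9 L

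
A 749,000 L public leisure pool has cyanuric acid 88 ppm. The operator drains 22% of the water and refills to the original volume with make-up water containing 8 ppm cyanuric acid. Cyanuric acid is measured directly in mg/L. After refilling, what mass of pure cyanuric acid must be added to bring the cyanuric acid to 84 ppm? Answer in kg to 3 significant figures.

10.2 kg

After draining 22% and refilling: 88 × 0.78 + 8 × 0.22 = 70.4 ppm.
Deficit to target: 84 − 70.4 = 13.6 mg/L.
Mass: 13.6 mg/L × 749,000 L = 10,190 g cyanuric acid.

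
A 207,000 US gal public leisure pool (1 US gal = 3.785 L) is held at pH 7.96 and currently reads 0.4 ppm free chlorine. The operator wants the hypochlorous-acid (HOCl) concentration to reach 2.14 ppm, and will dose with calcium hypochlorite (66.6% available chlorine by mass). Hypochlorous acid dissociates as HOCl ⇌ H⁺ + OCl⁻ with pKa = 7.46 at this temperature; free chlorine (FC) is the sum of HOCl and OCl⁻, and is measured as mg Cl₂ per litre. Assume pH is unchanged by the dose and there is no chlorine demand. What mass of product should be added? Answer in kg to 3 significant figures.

10.0 kg

Volume: 207,000 US gal × 3.785 L/gal = 783,495 L.
[OCl⁻]/[HOCl] = 10^(pH − pKa) = 10^(7.96 − 7.46) = 3.162; fraction as HOCl = 1/(1 + 3.162) = 0.2403.
Free chlorine required for 2.14 ppm HOCl: 2.14 / 0.2403 = 8.907 ppm.
FC to add: 8.907 − 0.4 = 8.507 mg/L as Cl₂.
Cl₂ equivalent: 8.507 mg/L × 783,495 L = 6665 g.
Product at 66.6% available Cl: 6665 / 0.666 = 10,010 g.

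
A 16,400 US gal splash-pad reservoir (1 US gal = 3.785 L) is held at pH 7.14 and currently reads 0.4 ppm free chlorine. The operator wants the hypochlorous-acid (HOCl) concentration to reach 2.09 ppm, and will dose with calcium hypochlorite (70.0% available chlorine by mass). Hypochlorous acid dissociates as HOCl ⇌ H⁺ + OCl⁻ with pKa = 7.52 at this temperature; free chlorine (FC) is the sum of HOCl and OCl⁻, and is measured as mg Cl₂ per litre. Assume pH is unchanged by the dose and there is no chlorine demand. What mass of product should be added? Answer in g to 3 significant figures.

227 g

Volume: 16,400 US gal × 3.785 L/gal = 62,074 L.
[OCl⁻]/[HOCl] = 10^(pH − pKa) = 10^(7.14 − 7.52) = 0.4169; fraction as HOCl = 1/(1 + 0.4169) = 0.7058.
Free chlorine required for 2.09 ppm HOCl: 2.09 / 0.7058 = 2.961 ppm.
FC to add: 2.961 − 0.4 = 2.561 mg/L as Cl₂.
Cl₂ equivalent: 2.561 mg/L × 62,074 L = 159 g.
Product at 70.0% available Cl: 159 / 0.7 = 227.1 g.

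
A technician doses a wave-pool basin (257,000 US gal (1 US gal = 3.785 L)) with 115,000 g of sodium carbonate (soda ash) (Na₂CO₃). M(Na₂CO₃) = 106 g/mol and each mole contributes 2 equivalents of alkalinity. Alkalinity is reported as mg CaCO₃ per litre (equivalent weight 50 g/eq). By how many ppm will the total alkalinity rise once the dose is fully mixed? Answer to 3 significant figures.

112 ppm

Volume: 257,000 US gal × 3.785 L/gal = 972,745 L.
Moles of Na₂CO₃: 115,000 g ÷ 106 g/mol = 1085 mol → 2170 eq of alkalinity.
As CaCO₃: 2170 eq × 50 g/eq = 108,500 g.
Rise: 108,500 g / 972,745 L × 1000 = 111.5 mg/L.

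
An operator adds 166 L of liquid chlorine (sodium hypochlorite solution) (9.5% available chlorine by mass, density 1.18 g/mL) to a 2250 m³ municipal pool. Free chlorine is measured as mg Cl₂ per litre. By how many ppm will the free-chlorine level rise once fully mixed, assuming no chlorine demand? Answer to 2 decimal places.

8.27 ppm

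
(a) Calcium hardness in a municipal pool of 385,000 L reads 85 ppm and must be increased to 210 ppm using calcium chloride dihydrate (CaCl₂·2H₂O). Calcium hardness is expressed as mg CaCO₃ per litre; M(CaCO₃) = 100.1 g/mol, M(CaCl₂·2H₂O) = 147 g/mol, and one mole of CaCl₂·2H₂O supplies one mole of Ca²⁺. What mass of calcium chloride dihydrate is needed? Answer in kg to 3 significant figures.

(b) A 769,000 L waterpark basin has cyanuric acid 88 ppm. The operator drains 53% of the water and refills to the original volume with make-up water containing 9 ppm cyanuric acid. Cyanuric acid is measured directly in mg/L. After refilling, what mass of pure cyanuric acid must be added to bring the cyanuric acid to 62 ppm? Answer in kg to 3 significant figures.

(a) 70.7 kg; (b) 12.2 kg

(a) Hardness to add: (210 − 85) = 125 mg/L as CaCO₃ × 385,000 L = 48,120 g as CaCO₃.
(a) Moles of Ca²⁺ (1 mol Ca²⁺ ≡ 1 mol CaCO₃): 48,120 / 100.1 g/mol = 480.8 mol.
(a) Mass of CaCl₂·2H₂O: 480.8 × 147 = 70,670 g.

(b) After draining 53% and refilling: 88 × 0.47 + 9 × 0.53 = 46.13 ppm.
(b) Deficit to target: 62 − 46.13 = 15.87 mg/L.
(b) Mass: 15.87 mg/L × 769,000 L = 12,200 g cyanuric acid.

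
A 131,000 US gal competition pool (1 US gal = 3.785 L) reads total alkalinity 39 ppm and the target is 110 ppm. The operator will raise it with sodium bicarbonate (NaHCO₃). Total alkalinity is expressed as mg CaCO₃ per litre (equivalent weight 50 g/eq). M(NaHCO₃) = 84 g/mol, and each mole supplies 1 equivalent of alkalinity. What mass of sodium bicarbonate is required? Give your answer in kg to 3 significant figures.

59.1 kg

Volume: 131,000 US gal × 3.785 L/gal = 495,835 L.
Alkalinity to add: (110 − 39) = 71 mg/L as CaCO₃ × 495,835 L = 35,200 g as CaCO₃.
Equivalents: 35,200 g ÷ 50 g/eq = 704.1 eq.
NaHCO₃ supplies 1 eq per mole → 704.1 mol.
Mass: 704.1 mol × 84 g/mol = 59,140 g.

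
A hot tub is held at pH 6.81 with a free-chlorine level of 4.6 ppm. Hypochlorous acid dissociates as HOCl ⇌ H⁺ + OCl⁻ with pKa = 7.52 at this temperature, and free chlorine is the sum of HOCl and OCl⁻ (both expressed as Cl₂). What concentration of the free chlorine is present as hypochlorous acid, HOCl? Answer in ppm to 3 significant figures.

3.85 ppm

[OCl⁻]/[HOCl] = 10^(pH − pKa) = 10^(6.81 − 7.52) = 10^-0.71 = 0.195.
Fraction as HOCl = 1 / (1 + 0.195) = 0.8368.
HOCl = 0.8368 × 4.6 ppm = 3.849 ppm.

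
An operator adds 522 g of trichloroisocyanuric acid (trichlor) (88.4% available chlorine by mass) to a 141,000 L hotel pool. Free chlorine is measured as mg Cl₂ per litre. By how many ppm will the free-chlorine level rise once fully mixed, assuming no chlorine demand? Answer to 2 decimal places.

3.27 ppm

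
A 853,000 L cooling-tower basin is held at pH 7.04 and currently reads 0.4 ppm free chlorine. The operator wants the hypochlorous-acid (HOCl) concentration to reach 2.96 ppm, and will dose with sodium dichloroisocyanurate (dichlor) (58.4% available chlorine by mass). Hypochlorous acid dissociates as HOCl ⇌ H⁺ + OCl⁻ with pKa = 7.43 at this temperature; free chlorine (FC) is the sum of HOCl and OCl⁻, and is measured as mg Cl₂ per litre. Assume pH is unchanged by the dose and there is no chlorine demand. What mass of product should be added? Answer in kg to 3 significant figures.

[OCl⁻]/[HOCl] = 10^(pH − pKa) = 10^(7.04 − 7.43) = 0.4074; fraction as HOCl = 1/(1 + 0.4074) = 0.7105.
Free chlorine required for 2.96 ppm HOCl: 2.96 / 0.7105 = 4.166 ppm.
FC to add: 4.166 − 0.4 = 3.766 mg/L as Cl₂.
Cl₂ equivalent: 3.766 mg/L × 853,000 L = 3212 g.
Product at 58.4% available Cl: 3212 / 0.584 = 5500 g.

5.50 kg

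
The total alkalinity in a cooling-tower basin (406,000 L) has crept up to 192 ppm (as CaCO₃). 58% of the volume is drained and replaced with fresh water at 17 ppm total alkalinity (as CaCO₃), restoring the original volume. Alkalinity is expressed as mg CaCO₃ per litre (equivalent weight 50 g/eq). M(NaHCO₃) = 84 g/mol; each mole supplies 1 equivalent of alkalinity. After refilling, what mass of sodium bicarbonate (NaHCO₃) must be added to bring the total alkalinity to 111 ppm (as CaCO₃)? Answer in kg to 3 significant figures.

14.0 kg

After draining 58% and refilling: 192 × 0.42 + 17 × 0.58 = 90.5 ppm.
Deficit to target: 111 − 90.5 = 20.5 mg/L.
As CaCO₃: 20.5 mg/L × 406,000 L = 8323 g; ÷ 50 g/eq ÷ 1 = 166.5 mol NaHCO₃.
Mass: 166.5 × 84 = 13,980 g.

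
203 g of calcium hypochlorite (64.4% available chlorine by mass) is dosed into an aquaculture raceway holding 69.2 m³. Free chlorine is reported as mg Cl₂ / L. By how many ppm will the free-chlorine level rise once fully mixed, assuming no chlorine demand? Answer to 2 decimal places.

Volume: 69.2 m³ = 69,200 L.
Available chlorine delivered: 203 g × 0.644 = 130.7 g as Cl₂.
Concentration rise: 130.7 g / 69,200 L = 1.889 mg/L = 1.89 ppm.

1.89 ppm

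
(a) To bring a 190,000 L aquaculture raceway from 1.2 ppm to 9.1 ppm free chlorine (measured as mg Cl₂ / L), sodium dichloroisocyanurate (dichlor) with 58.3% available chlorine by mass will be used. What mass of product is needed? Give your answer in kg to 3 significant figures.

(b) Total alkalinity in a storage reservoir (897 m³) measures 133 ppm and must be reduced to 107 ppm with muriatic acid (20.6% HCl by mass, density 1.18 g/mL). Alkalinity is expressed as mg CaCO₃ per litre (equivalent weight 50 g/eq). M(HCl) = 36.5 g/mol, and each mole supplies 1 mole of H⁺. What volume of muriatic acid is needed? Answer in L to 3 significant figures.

(a) 2.57 kg; (b) 70.0 L

(a) Chlorine deficit: 9.1 − 1.2 = 7.9 ppm = 7.9 mg/L as Cl₂.
(a) Cl₂ equivalent needed: 7.9 mg/L × 190,000 L = 1,501,000 mg = 1501 g.
(a) Product at 58.3% available chlorine: 1501 / 0.583 = 2575 g.

(b) Volume: 897 m³ = 897,000 L.
(b) Alkalinity to neutralize: (133 − 107) = 26 mg/L as CaCO₃ × 897,000 L = 23,320 g as CaCO₃.
(b) Equivalents of H⁺ required: 23,320 ÷ 50 g/eq = 466.4 eq = 466.4 mol HCl.
(b) Mass of HCl: 466.4 × 36.5 = 17,030 g.
(b) Mass of 20.6% solution: 17,030 / 0.206 = 82,650 g.
(b) Volume: 82,650 g ÷ 1.18 g/mL = 70,040 mL.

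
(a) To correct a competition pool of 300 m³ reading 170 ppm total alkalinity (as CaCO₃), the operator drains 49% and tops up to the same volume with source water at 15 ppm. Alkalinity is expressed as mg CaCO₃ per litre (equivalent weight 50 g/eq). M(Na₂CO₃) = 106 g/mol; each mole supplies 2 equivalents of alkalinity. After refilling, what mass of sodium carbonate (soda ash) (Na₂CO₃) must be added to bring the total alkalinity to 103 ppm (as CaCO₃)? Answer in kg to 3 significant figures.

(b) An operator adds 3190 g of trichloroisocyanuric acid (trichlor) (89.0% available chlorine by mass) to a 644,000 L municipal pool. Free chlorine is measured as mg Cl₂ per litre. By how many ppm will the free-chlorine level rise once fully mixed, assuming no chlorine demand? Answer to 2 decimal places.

(a) 2.85 kg; (b) 4.41 ppm

(a) Volume: 300 m³ = 300,000 L.
(a) After draining 49% and refilling: 170 × 0.51 + 15 × 0.49 = 94.05 ppm.
(a) Deficit to target: 103 − 94.05 = 8.95 mg/L.
(a) As CaCO₃: 8.95 mg/L × 300,000 L = 2685 g; ÷ 50 g/eq ÷ 2 = 26.85 mol Na₂CO₃.
(a) Mass: 26.85 × 106 = 2846 g.

(b) Available chlorine delivered: 3190 g × 0.89 = 2839 g as Cl₂.
(b) Concentration rise: 2839 g / 644,000 L = 4.409 mg/L = 4.41 ppm.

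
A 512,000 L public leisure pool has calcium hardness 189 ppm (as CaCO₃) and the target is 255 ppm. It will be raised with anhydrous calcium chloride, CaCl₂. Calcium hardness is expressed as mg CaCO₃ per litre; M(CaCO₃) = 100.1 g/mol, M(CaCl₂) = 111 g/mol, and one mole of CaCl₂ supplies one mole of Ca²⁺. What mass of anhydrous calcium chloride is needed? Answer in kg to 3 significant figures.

Hardness to add: (255 − 189) = 66 mg/L as CaCO₃ × 512,000 L = 33,790 g as CaCO₃.
Moles of Ca²⁺ (1 mol Ca²⁺ ≡ 1 mol CaCO₃): 33,790 / 100.1 g/mol = 337.6 mol.
Mass of CaCl₂: 337.6 × 111 = 37,470 g.

37.5 kg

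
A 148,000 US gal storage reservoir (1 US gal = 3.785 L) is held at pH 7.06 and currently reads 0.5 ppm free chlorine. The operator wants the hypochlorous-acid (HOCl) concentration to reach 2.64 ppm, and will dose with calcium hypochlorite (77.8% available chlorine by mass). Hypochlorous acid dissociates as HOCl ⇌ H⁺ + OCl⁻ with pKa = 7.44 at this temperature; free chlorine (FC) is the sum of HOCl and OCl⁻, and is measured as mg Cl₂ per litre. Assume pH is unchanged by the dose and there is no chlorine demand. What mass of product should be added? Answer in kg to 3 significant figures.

Volume: 148,000 US gal × 3.785 L/gal = 560,180 L.
[OCl⁻]/[HOCl] = 10^(pH − pKa) = 10^(7.06 − 7.44) = 0.4169; fraction as HOCl = 1/(1 + 0.4169) = 0.7058.
Free chlorine required for 2.64 ppm HOCl: 2.64 / 0.7058 = 3.741 ppm.
FC to add: 3.741 − 0.5 = 3.241 mg/L as Cl₂.
Cl₂ equivalent: 3.241 mg/L × 560,180 L = 1815 g.
Product at 77.8% available Cl: 1815 / 0.778 = 2333 g.

2.33 kg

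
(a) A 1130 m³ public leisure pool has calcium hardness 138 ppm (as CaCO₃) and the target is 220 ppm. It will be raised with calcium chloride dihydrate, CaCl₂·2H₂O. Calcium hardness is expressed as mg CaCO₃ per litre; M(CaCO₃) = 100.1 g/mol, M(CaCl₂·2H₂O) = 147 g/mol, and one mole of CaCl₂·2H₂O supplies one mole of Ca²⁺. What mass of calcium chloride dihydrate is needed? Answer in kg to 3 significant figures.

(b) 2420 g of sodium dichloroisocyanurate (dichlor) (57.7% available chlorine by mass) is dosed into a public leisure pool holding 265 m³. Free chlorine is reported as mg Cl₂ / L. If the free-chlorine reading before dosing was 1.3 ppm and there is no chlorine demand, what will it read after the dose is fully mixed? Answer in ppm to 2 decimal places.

(a) Volume: 1130 m³ = 1,130,000 L.
(a) Hardness to add: (220 − 138) = 82 mg/L as CaCO₃ × 1,130,000 L = 92,660 g as CaCO₃.
(a) Moles of Ca²⁺ (1 mol Ca²⁺ ≡ 1 mol CaCO₃): 92,660 / 100.1 g/mol = 925.7 mol.
(a) Mass of CaCl₂·2H₂O: 925.7 × 147 = 136,100 g.

(b) Volume: 265 m³ = 265,000 L.
(b) Available chlorine delivered: 2420 g × 0.577 = 1396 g as Cl₂.
(b) Concentration rise: 1396 g / 265,000 L = 5.269 mg/L = 5.27 ppm.
(b) Final FC: 1.3 + 5.27 = 6.57 ppm.

(a) 136 kg; (b) 6.57 ppm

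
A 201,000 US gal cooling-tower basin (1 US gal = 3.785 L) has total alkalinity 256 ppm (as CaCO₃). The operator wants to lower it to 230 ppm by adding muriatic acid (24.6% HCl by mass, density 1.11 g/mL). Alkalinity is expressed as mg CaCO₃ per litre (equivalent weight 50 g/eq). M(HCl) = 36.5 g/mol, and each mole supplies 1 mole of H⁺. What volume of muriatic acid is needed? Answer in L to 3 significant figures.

52.9 L

Volume: 201,000 US gal × 3.785 L/gal = 760,785 L.
Alkalinity to neutralize: (256 − 230) = 26 mg/L as CaCO₃ × 760,785 L = 19,780 g as CaCO₃.
Equivalents of H⁺ required: 19,780 ÷ 50 g/eq = 395.6 eq = 395.6 mol HCl.
Mass of HCl: 395.6 × 36.5 = 14,440 g.
Mass of 24.6% solution: 14,440 / 0.246 = 58,700 g.
Volume: 58,700 g ÷ 1.11 g/mL = 52,880 mL.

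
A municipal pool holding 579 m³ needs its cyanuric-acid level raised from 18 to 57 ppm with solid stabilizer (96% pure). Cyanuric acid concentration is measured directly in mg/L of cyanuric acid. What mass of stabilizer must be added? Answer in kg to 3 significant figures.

Volume: 579 m³ = 579,000 L.
CYA to add: (57 − 18) = 39 mg/L × 579,000 L = 22,580 g cyanuric acid.
At 96% purity: 22,580 / 0.96 = 23,520 g product.

23.5 kg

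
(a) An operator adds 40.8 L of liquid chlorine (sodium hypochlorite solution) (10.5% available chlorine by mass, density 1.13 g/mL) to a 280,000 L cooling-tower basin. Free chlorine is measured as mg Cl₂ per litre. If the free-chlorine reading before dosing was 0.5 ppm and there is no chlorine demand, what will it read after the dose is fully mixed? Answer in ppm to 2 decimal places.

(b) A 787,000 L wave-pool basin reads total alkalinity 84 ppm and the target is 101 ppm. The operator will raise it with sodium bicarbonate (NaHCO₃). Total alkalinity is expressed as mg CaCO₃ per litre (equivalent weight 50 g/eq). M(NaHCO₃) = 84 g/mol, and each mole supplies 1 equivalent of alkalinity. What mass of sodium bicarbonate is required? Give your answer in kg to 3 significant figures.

(a) Mass of solution: 40.8 L × 1000 mL/L × 1.13 g/mL = 46,100 g.
(a) Available chlorine delivered: 46,100 g × 0.105 = 4841 g as Cl₂.
(a) Concentration rise: 4841 g / 280,000 L = 17.29 mg/L = 17.29 ppm.
(a) Final FC: 0.5 + 17.29 = 17.79 ppm.

(b) Alkalinity to add: (101 − 84) = 17 mg/L as CaCO₃ × 787,000 L = 13,380 g as CaCO₃.
(b) Equivalents: 13,380 g ÷ 50 g/eq = 267.6 eq.
(b) NaHCO₃ supplies 1 eq per mole → 267.6 mol.
(b) Mass: 267.6 mol × 84 g/mol = 22,480 g.

(a) 17.79 ppm; (b) 22.5 kg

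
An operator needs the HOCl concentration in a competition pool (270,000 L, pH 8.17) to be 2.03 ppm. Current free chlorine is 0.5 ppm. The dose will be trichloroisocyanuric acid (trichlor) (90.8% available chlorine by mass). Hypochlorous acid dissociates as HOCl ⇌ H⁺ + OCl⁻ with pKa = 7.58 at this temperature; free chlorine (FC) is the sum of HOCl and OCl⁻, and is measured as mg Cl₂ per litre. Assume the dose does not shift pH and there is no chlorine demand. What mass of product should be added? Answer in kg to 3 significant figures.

2.80 kg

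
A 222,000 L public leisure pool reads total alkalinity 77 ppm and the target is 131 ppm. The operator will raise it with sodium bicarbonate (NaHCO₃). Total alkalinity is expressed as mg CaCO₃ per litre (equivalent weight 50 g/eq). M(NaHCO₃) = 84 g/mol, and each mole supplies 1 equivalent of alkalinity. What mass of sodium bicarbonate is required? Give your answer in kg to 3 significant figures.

20.1 kg

Alkalinity to add: (131 − 77) = 54 mg/L as CaCO₃ × 222,000 L = 11,990 g as CaCO₃.
Equivalents: 11,990 g ÷ 50 g/eq = 239.8 eq.
NaHCO₃ supplies 1 eq per mole → 239.8 mol.
Mass: 239.8 mol × 84 g/mol = 20,140 g.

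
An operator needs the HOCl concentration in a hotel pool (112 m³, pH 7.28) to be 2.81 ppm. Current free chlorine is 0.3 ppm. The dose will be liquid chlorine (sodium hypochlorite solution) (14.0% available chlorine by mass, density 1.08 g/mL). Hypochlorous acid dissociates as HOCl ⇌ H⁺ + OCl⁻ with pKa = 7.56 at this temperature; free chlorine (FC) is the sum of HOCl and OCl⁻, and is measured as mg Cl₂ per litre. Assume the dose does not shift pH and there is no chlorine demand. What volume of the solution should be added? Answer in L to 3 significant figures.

2.95 L

Volume: 112 m³ = 112,000 L.
[OCl⁻]/[HOCl] = 10^(pH − pKa) = 10^(7.28 − 7.56) = 0.5248; fraction as HOCl = 1/(1 + 0.5248) = 0.6558.
Free chlorine required for 2.81 ppm HOCl: 2.81 / 0.6558 = 4.285 ppm.
FC to add: 4.285 − 0.3 = 3.985 mg/L as Cl₂.
Cl₂ equivalent: 3.985 mg/L × 112,000 L = 446.3 g.
Product at 14.0% available Cl: 446.3 / 0.14 = 3188 g.
Volume: 3188 g ÷ 1.08 g/mL = 2952 mL.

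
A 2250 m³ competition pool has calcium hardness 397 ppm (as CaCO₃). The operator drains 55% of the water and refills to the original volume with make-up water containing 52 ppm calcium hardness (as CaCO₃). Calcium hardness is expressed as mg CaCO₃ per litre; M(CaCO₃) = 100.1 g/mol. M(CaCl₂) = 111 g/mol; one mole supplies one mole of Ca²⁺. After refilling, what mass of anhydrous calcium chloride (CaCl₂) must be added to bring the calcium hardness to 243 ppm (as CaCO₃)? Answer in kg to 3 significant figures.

89.2 kg

Volume: 2250 m³ = 2,250,000 L.
After draining 55% and refilling: 397 × 0.45 + 52 × 0.55 = 207.25 ppm.
Deficit to target: 243 − 207.25 = 35.75 mg/L.
As CaCO₃: 35.75 mg/L × 2,250,000 L = 80,440 g; ÷ 100.1 = 803.6 mol Ca²⁺.
Mass: 803.6 × 111 = 89,200 g.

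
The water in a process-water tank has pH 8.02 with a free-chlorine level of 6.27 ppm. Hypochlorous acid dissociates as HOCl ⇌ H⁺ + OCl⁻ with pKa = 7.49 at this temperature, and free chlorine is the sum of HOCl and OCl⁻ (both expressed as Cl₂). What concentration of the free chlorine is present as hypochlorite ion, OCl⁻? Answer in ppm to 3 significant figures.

4.84 ppm

[OCl⁻]/[HOCl] = 10^(pH − pKa) = 10^(8.02 − 7.49) = 10^0.53 = 3.388.
Fraction as HOCl = 1 / (1 + 3.388) = 0.2279.
OCl⁻ = (1 − 0.2279) × 6.27 ppm = 4.841 ppm.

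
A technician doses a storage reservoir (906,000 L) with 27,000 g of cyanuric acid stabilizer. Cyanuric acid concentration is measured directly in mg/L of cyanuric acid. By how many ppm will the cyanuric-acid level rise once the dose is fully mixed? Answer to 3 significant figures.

Rise: 27,000 g / 906,000 L × 1000 = 29.8 mg/L.

29.8 ppm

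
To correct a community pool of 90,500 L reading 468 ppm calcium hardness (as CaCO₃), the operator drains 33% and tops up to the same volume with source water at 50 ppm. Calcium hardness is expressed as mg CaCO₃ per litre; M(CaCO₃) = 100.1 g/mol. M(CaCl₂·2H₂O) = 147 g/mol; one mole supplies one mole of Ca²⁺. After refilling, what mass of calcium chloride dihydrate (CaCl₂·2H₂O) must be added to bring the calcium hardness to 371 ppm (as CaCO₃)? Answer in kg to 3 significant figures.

After draining 33% and refilling: 468 × 0.67 + 50 × 0.33 = 330.06 ppm.
Deficit to target: 371 − 330.06 = 40.94 mg/L.
As CaCO₃: 40.94 mg/L × 90,500 L = 3705 g; ÷ 100.1 = 37.01 mol Ca²⁺.
Mass: 37.01 × 147 = 5441 g.

5.44 kg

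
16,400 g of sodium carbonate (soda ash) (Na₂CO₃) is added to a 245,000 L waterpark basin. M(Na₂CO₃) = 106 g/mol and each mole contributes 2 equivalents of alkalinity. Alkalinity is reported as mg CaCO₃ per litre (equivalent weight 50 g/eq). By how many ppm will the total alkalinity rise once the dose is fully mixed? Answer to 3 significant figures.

63.1 ppm

Moles of Na₂CO₃: 16,400 g ÷ 106 g/mol = 154.7 mol → 309.4 eq of alkalinity.
As CaCO₃: 309.4 eq × 50 g/eq = 15,470 g.
Rise: 15,470 g / 245,000 L × 1000 = 63.15 mg/L.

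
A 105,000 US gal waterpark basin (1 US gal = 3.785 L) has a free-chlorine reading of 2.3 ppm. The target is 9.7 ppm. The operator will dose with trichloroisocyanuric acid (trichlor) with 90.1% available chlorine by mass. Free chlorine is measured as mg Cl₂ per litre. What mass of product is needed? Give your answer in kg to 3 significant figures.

Volume: 105,000 US gal × 3.785 L/gal = 397,425 L.
Chlorine deficit: 9.7 − 2.3 = 7.4 ppm = 7.4 mg/L as Cl₂.
Cl₂ equivalent needed: 7.4 mg/L × 397,425 L = 2,941,000 mg = 2941 g.
Product at 90.1% available chlorine: 2941 / 0.901 = 3264 g.

3.26 kg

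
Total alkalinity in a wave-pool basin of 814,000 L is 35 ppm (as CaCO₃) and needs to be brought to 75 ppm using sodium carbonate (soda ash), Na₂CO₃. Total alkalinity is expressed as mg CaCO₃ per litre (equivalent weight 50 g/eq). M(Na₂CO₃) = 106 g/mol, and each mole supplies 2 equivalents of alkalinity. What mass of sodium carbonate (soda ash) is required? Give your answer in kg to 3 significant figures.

Alkalinity to add: (75 − 35) = 40 mg/L as CaCO₃ × 814,000 L = 32,560 g as CaCO₃.
Equivalents: 32,560 g ÷ 50 g/eq = 651.2 eq.
Each mole of Na₂CO₃ supplies 2 eq, so 651.2 / 2 = 325.6 mol.
Mass: 325.6 mol × 106 g/mol = 34,510 g.

34.5 kg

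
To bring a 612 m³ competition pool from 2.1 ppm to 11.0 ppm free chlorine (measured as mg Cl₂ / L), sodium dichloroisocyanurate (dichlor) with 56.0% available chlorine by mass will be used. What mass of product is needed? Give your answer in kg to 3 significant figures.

9.73 kg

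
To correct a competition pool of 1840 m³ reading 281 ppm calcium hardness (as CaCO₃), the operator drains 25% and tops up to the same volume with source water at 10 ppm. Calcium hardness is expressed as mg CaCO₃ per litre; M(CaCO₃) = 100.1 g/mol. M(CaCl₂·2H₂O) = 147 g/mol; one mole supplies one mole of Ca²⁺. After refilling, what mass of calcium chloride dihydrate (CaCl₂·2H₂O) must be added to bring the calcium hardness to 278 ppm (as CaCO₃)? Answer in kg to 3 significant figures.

175 kg

Volume: 1840 m³ = 1,840,000 L.
After draining 25% and refilling: 281 × 0.75 + 10 × 0.25 = 213.25 ppm.
Deficit to target: 278 − 213.25 = 64.75 mg/L.
As CaCO₃: 64.75 mg/L × 1,840,000 L = 119,100 g; ÷ 100.1 = 1190 mol Ca²⁺.
Mass: 1190 × 147 = 175,000 g.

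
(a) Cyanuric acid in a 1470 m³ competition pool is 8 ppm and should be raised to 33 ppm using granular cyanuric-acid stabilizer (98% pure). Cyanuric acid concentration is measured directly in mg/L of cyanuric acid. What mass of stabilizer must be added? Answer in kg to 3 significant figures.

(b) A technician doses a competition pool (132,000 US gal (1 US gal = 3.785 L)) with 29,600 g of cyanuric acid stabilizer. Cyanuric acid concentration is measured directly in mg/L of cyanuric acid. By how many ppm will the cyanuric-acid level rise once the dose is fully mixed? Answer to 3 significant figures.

(a) Volume: 1470 m³ = 1,470,000 L.
(a) CYA to add: (33 − 8) = 25 mg/L × 1,470,000 L = 36,750 g cyanuric acid.
(a) At 98% purity: 36,750 / 0.98 = 37,500 g product.

(b) Volume: 132,000 US gal × 3.785 L/gal = 499,620 L.
(b) Rise: 29,600 g / 499,620 L × 1000 = 59.25 mg/L.

(a) 37.5 kg; (b) 59.2 ppm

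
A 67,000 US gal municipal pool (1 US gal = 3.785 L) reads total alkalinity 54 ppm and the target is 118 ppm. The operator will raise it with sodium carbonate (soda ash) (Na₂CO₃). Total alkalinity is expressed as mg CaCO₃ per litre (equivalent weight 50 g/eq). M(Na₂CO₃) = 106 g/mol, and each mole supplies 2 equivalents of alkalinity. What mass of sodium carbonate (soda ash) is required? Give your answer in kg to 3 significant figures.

17.2 kg

Volume: 67,000 US gal × 3.785 L/gal = 253,595 L.
Alkalinity to add: (118 − 54) = 64 mg/L as CaCO₃ × 253,595 L = 16,230 g as CaCO₃.
Equivalents: 16,230 g ÷ 50 g/eq = 324.6 eq.
Each mole of Na₂CO₃ supplies 2 eq, so 324.6 / 2 = 162.3 mol.
Mass: 162.3 mol × 106 g/mol = 17,200 g.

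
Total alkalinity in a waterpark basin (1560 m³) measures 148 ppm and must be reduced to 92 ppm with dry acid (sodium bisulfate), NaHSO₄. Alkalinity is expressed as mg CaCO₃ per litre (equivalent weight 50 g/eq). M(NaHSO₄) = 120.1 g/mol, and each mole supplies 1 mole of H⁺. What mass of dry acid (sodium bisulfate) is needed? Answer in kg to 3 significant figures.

210 kg

Volume: 1560 m³ = 1,560,000 L.
Alkalinity to neutralize: (148 − 92) = 56 mg/L as CaCO₃ × 1,560,000 L = 87,360 g as CaCO₃.
Equivalents of H⁺ required: 87,360 ÷ 50 g/eq = 1747 eq = 1747 mol NaHSO₄.
Mass of NaHSO₄: 1747 × 120.1 = 209,800 g.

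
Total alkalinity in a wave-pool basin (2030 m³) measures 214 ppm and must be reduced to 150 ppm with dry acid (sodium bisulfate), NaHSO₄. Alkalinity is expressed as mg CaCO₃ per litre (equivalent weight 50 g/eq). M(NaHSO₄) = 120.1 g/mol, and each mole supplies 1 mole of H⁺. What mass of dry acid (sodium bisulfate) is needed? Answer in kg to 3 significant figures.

312 kg

Volume: 2030 m³ = 2,030,000 L.
Alkalinity to neutralize: (214 − 150) = 64 mg/L as CaCO₃ × 2,030,000 L = 129,900 g as CaCO₃.
Equivalents of H⁺ required: 129,900 ÷ 50 g/eq = 2598 eq = 2598 mol NaHSO₄.
Mass of NaHSO₄: 2598 × 120.1 = 312,100 g.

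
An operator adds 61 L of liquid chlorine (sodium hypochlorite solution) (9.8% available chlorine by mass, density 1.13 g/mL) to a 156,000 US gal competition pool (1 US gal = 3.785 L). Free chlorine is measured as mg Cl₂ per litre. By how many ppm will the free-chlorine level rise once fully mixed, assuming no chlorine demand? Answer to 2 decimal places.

11.44 ppm

Volume: 156,000 US gal × 3.785 L/gal = 590,460 L.
Mass of solution: 61 L × 1000 mL/L × 1.13 g/mL = 68,930 g.
Available chlorine delivered: 68,930 g × 0.098 = 6755 g as Cl₂.
Concentration rise: 6755 g / 590,460 L = 11.44 mg/L = 11.44 ppm.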